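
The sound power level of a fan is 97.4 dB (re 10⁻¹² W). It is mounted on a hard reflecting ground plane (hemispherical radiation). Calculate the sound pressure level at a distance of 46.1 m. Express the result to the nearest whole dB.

Free-field hemispherical radiation: L_p = L_w − 10·log₁₀(2π·r²), r = 46.1 m.
2π·r² = 1.335e+04 m², 10·log₁₀ of that is 41.256 dB.
L_p = 97.4 − 41.256 = 56.14 dB.

56 dB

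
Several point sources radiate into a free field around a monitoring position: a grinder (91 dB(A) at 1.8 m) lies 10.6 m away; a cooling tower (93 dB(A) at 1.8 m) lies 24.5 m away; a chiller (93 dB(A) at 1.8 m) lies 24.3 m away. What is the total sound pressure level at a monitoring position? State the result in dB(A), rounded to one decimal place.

77.6 dB(A)

Apply inverse-square spreading to bring every level to the receiver, then sum 10^(L/10).
grinder: 91 − 20·log₁₀(10.6/1.8) = 91 − 15.40 = 75.60 dB(A).
cooling tower: 93 − 20·log₁₀(24.5/1.8) = 93 − 22.68 = 70.32 dB(A).
chiller: 93 − 20·log₁₀(24.3/1.8) = 93 − 22.61 = 70.39 dB(A).
Σ 10^(L/10) = 5.802e+07 → L_total = 10·log₁₀(5.802e+07) = 77.64 dB(A).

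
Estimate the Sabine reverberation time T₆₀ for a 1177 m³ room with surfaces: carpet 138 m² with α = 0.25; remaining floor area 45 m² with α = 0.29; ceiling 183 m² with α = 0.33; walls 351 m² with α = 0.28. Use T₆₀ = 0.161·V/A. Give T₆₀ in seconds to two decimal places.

0.92 s

Summing Sᵢαᵢ: 138·0.25 + 45·0.29 + 183·0.33 + 351·0.28 = 206.22 m².
T₆₀ = 0.161 × 1177 / 206.22 = 0.919 s.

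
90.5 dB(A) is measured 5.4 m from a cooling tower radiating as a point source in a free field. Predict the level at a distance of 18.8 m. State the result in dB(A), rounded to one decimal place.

79.7 dB(A)

Point-source attenuation: ΔL = 20·log₁₀(r₂/r₁) = 20·log₁₀(18.8/5.4) = 10.835 dB.
L₂ = 90.5 − 20·log₁₀(18.8/5.4) = 90.5 − 10.835 = 79.66 dB(A).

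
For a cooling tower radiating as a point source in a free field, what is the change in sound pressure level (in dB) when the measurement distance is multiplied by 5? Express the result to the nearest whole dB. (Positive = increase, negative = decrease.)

A point source loses 6 dB per doubling of distance; generally ΔL = −20·log₁₀(r₂/r₁).
ΔL = −20·log₁₀(5) = -13.98 dB.

-14 dB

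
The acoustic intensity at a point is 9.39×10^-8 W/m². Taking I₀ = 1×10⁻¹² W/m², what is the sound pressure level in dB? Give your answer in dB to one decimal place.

Dividing by I₀ shifts the exponent by 12: I/I₀ = 9.39×10^4.
L = 10·(0.9727 + 4) = 49.73 dB.

49.7 dB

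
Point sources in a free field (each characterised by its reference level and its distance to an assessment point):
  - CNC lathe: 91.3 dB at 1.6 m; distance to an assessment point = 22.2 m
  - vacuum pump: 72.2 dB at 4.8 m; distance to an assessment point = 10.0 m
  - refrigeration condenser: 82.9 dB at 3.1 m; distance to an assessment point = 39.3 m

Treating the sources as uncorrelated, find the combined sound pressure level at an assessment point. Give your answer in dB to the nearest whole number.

71 dB

Propagate each source to the receiver with L = L_ref − 20·log₁₀(r/r_ref), then add intensities.
CNC lathe: 91.3 − 20·log₁₀(22.2/1.6) = 91.3 − 22.84 = 68.46 dB.
vacuum pump: 72.2 − 20·log₁₀(10.0/4.8) = 72.2 − 6.38 = 65.82 dB.
refrigeration condenser: 82.9 − 20·log₁₀(39.3/3.1) = 82.9 − 22.06 = 60.84 dB.
Σ 10^(L/10) = 1.204e+07 → L_total = 10·log₁₀(1.204e+07) = 70.81 dB.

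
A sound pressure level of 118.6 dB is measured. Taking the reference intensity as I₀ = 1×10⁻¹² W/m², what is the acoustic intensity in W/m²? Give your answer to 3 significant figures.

0.724 W/m²

L = 10·log₁₀(I/I₀) ⇒ I = I₀·10^(L/10) = 10⁻¹² × 10^11.86.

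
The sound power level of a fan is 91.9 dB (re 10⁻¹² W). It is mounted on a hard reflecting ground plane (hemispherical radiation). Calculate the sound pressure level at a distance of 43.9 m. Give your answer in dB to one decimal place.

L_p = L_w − 10·log₁₀(2π·r²) with r = 43.9 m.
2π·r² = 1.211e+04 m², 10·log₁₀ of that is 40.831 dB.
L_p = 91.9 − 40.831 = 51.07 dB.

51.1 dB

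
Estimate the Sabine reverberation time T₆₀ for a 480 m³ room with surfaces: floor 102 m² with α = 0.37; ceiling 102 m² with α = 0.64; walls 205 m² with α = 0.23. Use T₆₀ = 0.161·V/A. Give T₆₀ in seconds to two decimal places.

0.51 s

A = Σ Sᵢαᵢ = 102·0.37 + 102·0.64 + 205·0.23 = 150.17 m².
T₆₀ = 0.161·V/A = 0.161·480/150.17 = 0.515 s.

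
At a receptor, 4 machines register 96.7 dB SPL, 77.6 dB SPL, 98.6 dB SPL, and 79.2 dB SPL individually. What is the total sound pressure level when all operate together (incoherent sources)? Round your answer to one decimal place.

100.8 dB SPL

For uncorrelated sources the intensities add, so convert each level to linear form, sum, and take 10·log₁₀ of the total.
Σ 10^(L/10) = 10^(96.7/10) + 10^(77.6/10) + 10^(98.6/10) + 10^(79.2/10) = 1.206e+10.
L_total = 10·log₁₀(1.206e+10) = 100.81 dB SPL.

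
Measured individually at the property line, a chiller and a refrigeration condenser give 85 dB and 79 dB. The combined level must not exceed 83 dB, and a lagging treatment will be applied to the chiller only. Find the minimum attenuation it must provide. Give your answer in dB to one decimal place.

4.2 dB

Everything except the chiller sums to 10^(79/10) = 7.943e+07 in linear terms, 79.00 dB.
To meet 83 dB overall, the treated chiller may contribute at most 10^(83/10) − 7.943e+07 = 1.201e+08, i.e. 80.80 dB.
So the chiller must be reduced from 85 to 80.80 dB: IL = 4.20 dB.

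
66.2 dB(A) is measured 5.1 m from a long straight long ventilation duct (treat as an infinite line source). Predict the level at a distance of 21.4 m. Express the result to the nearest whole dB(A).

Line-source attenuation: ΔL = 10·log₁₀(r₂/r₁) = 10·log₁₀(21.4/5.1) = 6.228 dB.
L₂ = 66.2 − 10·log₁₀(21.4/5.1) = 66.2 − 6.228 = 59.97 dB(A).

60 dB(A)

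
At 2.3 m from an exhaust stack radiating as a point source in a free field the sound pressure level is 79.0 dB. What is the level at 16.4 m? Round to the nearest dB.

62 dB

Point-source attenuation: ΔL = 20·log₁₀(r₂/r₁) = 20·log₁₀(16.4/2.3) = 17.062 dB.
L₂ = 79.0 − 20·log₁₀(16.4/2.3) = 79.0 − 17.062 = 61.94 dB.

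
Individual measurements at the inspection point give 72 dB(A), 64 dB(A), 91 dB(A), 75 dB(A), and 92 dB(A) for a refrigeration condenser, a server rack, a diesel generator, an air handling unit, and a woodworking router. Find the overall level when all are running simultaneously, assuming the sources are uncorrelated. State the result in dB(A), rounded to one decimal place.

For uncorrelated sources the intensities add, so convert each level to linear form, sum, and take 10·log₁₀ of the total.
Σ 10^(L/10) = 10^(72/10) + 10^(64/10) + 10^(91/10) + 10^(75/10) + 10^(92/10) = 2.894e+09.
L_total = 10·log₁₀(2.894e+09) = 94.61 dB(A).

94.6 dB(A)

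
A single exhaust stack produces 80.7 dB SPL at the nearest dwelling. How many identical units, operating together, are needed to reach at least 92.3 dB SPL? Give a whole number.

15

The shortfall is 92.3 − 80.7 = 11.6 dB, and N units add 10·log₁₀ N, so need 10·log₁₀ N ≥ 11.6.
N ≥ 10^(11.6/10) = 14.454, so N = 15.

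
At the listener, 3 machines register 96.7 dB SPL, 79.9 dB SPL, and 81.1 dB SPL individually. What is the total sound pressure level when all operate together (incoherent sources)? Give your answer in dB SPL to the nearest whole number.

For uncorrelated sources the intensities add, so convert each level to linear form, sum, and take 10·log₁₀ of the total.
Σ 10^(L/10) = 10^(96.7/10) + 10^(79.9/10) + 10^(81.1/10) = 4.904e+09.
L_total = 10·log₁₀(4.904e+09) = 96.91 dB SPL.

97 dB SPL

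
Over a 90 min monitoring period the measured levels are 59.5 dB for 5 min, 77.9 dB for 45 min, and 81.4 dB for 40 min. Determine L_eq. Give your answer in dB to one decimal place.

L_eq = 10·log₁₀[(1/T)·Σ tᵢ·10^(Lᵢ/10)] with T = 90 min.
Σ tᵢ·10^(Lᵢ/10) = 5·10^(59.5/10) + 45·10^(77.9/10) + 40·10^(81.4/10) = 8.301e+09.
L_eq = 10·log₁₀(8.301e+09/90) = 79.65 dB.

79.6 dB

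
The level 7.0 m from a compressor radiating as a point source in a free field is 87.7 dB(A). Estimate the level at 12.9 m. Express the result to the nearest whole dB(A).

82 dB(A)

For a point source, L₂ = L₁ − 20·log₁₀(r₂/r₁).
L₂ = 87.7 − 20·log₁₀(12.9/7.0) = 87.7 − 5.310 = 82.39 dB(A).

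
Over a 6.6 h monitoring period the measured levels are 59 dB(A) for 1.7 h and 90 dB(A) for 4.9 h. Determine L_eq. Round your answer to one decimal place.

Weight each interval's intensity by its duration and average over T = 6.6 h:
Σ tᵢ·10^(Lᵢ/10) = 1.7·10^(59/10) + 4.9·10^(90/10) = 4.901e+09.
L_eq = 10·log₁₀(4.901e+09/6.6) = 88.71 dB(A).

88.7 dB(A)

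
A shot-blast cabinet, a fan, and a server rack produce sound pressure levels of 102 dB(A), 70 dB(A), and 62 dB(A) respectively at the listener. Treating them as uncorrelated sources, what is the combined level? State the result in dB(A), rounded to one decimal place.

Incoherent sources combine by intensity addition: L_total = 10·log₁₀(Σ 10^(L_i/10)).
Σ 10^(L/10) = 10^(102/10) + 10^(70/10) + 10^(62/10) = 1.586e+10.
L_total = 10·log₁₀(1.586e+10) = 102.00 dB(A).

102.0 dB(A)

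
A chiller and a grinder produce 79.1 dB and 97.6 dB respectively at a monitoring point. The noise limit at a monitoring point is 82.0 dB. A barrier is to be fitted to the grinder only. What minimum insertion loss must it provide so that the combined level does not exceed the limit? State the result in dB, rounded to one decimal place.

The untreated sources together contribute 10^(79.1/10) = 8.128e+07, i.e. 79.10 dB.
To meet 82.0 dB overall, the treated grinder may contribute at most 10^(82.0/10) − 8.128e+07 = 7.721e+07, i.e. 78.88 dB.
Required insertion loss = 97.6 − 78.88 = 18.72 dB.

18.7 dB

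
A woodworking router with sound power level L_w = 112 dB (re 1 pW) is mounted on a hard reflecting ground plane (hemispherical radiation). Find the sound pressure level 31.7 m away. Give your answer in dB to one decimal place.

74.0 dB

Free-field hemispherical radiation: L_p = L_w − 10·log₁₀(2π·r²), r = 31.7 m.
2π·r² = 6314 m², 10·log₁₀ of that is 38.003 dB.
L_p = 112 − 38.003 = 74.00 dB.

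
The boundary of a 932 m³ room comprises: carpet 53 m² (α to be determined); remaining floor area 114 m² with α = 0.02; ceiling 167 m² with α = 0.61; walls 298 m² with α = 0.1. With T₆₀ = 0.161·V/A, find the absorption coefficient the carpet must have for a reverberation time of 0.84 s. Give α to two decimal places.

A = 0.161·V/T₆₀ = 0.161·932/0.84 = 178.63 m² sabins.
Absorption from the other surfaces = 114·0.02 + 167·0.61 + 298·0.1 = 133.95 m², so the carpet must supply 44.68 m² over 53 m².
α = 44.68/53 = 0.843.

0.84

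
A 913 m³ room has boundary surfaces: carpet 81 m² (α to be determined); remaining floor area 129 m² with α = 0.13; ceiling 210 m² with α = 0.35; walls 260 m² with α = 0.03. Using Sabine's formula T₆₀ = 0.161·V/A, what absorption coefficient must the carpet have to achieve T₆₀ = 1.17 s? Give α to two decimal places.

0.34

From T₆₀ = 0.161·V/A, the target T₆₀ = 1.17 s needs A = 0.161·913/1.17 = 125.64 m².
Absorption from the other surfaces = 129·0.13 + 210·0.35 + 260·0.03 = 98.07 m², so the carpet must supply 27.57 m² over 81 m².
α = 27.57/81 = 0.340.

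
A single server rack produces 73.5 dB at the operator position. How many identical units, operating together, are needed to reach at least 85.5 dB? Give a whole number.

16

The shortfall is 85.5 − 73.5 = 12.0 dB, and N units add 10·log₁₀ N, so need 10·log₁₀ N ≥ 12.0.
N ≥ 10^(12.0/10) = 15.849, so N = 16.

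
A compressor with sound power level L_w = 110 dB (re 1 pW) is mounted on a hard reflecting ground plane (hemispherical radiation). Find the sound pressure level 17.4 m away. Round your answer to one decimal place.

The power spreads over a hemisphere of area 2π·r², so L_p = L_w − 10·log₁₀(2π·r²).
2π·r² = 1902 m², 10·log₁₀ of that is 32.793 dB.
L_p = 110 − 32.793 = 77.21 dB.

77.2 dB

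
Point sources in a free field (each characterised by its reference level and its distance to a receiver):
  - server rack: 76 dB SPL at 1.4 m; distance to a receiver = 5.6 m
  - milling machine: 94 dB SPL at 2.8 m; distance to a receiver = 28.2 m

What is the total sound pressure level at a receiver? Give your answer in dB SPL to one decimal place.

Apply inverse-square spreading to bring every level to the receiver, then sum 10^(L/10).
server rack: 76 − 20·log₁₀(5.6/1.4) = 76 − 12.04 = 63.96 dB SPL.
milling machine: 94 − 20·log₁₀(28.2/2.8) = 94 − 20.06 = 73.94 dB SPL.
Σ 10^(L/10) = 2.725e+07 → L_total = 10·log₁₀(2.725e+07) = 74.35 dB SPL.

74.4 dB SPL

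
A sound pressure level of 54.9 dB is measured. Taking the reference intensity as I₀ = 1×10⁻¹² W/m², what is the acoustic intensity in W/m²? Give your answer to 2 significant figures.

I/I₀ = 10^(54.9/10) = 3.09e+05, so I = 3.09e+05 × 10⁻¹² W/m².

3.1e-07 W/m²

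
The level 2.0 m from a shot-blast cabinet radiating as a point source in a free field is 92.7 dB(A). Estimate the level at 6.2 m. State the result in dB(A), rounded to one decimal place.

Point-source attenuation: ΔL = 20·log₁₀(r₂/r₁) = 20·log₁₀(6.2/2.0) = 9.827 dB.
L₂ = 92.7 − 20·log₁₀(6.2/2.0) = 92.7 − 9.827 = 82.87 dB(A).

82.9 dB(A)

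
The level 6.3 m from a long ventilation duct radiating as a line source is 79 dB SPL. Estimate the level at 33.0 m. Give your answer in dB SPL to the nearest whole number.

72 dB SPL

Cylindrical spreading from a line source gives a 10·log₁₀(r₂/r₁) drop.
L₂ = 79 − 10·log₁₀(33.0/6.3) = 79 − 7.192 = 71.81 dB SPL.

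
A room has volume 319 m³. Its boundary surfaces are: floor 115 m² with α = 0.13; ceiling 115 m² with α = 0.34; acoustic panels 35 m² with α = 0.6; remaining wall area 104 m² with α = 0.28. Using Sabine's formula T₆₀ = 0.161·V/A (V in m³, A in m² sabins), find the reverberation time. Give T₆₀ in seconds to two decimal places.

A = Σ Sᵢαᵢ = 115·0.13 + 115·0.34 + 35·0.6 + 104·0.28 = 104.17 m².
T₆₀ = 0.161 × 319 / 104.17 = 0.493 s.

0.49 s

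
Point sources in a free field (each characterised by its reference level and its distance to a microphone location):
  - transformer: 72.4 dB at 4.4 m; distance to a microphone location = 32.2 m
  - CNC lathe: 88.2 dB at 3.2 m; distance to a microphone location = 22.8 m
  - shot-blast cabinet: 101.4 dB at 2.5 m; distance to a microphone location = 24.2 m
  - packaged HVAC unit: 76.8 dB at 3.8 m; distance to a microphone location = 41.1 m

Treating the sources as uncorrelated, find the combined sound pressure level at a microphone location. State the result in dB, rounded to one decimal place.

82.1 dB

Apply inverse-square spreading to bring every level to the receiver, then sum 10^(L/10).
transformer: 72.4 − 20·log₁₀(32.2/4.4) = 72.4 − 17.29 = 55.11 dB.
CNC lathe: 88.2 − 20·log₁₀(22.8/3.2) = 88.2 − 17.06 = 71.14 dB.
shot-blast cabinet: 101.4 − 20·log₁₀(24.2/2.5) = 101.4 − 19.72 = 81.68 dB.
packaged HVAC unit: 76.8 − 20·log₁₀(41.1/3.8) = 76.8 − 20.68 = 56.12 dB.
Σ 10^(L/10) = 1.611e+08 → L_total = 10·log₁₀(1.611e+08) = 82.07 dB.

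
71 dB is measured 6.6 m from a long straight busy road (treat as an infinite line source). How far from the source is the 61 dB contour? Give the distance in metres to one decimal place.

66.0 m

The 10.0 dB drop corresponds to a distance ratio of 10^(10.0/10) for a line source.
r₂ = 6.6·10^((71−61)/10) = 6.6·10^(10.0/10) = 66.00 m.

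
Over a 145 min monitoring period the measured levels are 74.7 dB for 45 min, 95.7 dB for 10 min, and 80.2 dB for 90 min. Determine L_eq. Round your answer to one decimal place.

Weight each interval's intensity by its duration and average over T = 145 min:
Σ tᵢ·10^(Lᵢ/10) = 45·10^(74.7/10) + 10·10^(95.7/10) + 90·10^(80.2/10) = 4.791e+10.
L_eq = 10·log₁₀(4.791e+10/145) = 85.19 dB.

85.2 dB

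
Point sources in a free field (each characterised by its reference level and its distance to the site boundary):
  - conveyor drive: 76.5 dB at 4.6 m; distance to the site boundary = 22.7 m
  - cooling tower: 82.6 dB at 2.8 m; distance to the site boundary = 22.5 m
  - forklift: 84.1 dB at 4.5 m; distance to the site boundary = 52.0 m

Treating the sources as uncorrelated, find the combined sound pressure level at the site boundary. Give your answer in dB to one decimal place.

68.2 dB

Propagate each source to the receiver with L = L_ref − 20·log₁₀(r/r_ref), then add intensities.
conveyor drive: 76.5 − 20·log₁₀(22.7/4.6) = 76.5 − 13.87 = 62.63 dB.
cooling tower: 82.6 − 20·log₁₀(22.5/2.8) = 82.6 − 18.10 = 64.50 dB.
forklift: 84.1 − 20·log₁₀(52.0/4.5) = 84.1 − 21.26 = 62.84 dB.
Σ 10^(L/10) = 6.577e+06 → L_total = 10·log₁₀(6.577e+06) = 68.18 dB.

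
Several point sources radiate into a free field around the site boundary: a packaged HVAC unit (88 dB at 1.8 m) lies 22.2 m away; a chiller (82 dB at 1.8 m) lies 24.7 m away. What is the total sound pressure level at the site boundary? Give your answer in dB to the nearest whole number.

First find each source's level at the receiver (point-source: −20·log₁₀(r/r_ref)), then combine on an intensity basis.
packaged HVAC unit: 88 − 20·log₁₀(22.2/1.8) = 88 − 21.82 = 66.18 dB.
chiller: 82 − 20·log₁₀(24.7/1.8) = 82 − 22.75 = 59.25 dB.
Σ 10^(L/10) = 4.990e+06 → L_total = 10·log₁₀(4.990e+06) = 66.98 dB.

67 dB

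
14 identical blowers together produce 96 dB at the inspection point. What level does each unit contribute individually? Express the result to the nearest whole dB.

For N identical incoherent sources L_total = L₁ + 10·log₁₀ N, so L₁ = 96 − 10·log₁₀(14) = 96 − 11.461.

85 dB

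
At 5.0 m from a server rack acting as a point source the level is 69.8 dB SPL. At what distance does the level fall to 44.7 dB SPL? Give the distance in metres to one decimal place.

Point-source spreading drops the level by 20·log₁₀(r₂/r₁); inverting, r₂/r₁ = 10^(ΔL/20).
r₂ = 5.0·10^((69.8−44.7)/20) = 5.0·10^(25.1/20) = 89.94 m.

89.9 m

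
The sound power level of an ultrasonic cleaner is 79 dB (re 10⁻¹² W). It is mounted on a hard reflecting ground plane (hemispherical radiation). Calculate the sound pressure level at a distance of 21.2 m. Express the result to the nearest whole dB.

44 dB

Free-field hemispherical radiation: L_p = L_w − 10·log₁₀(2π·r²), r = 21.2 m.
2π·r² = 2824 m², 10·log₁₀ of that is 34.509 dB.
L_p = 79 − 34.509 = 44.49 dB.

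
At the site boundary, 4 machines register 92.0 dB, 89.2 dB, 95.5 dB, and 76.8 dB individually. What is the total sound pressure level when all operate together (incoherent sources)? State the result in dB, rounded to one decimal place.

For uncorrelated sources the intensities add, so convert each level to linear form, sum, and take 10·log₁₀ of the total.
Σ 10^(L/10) = 10^(92.0/10) + 10^(89.2/10) + 10^(95.5/10) + 10^(76.8/10) = 6.013e+09.
L_total = 10·log₁₀(6.013e+09) = 97.79 dB.

97.8 dB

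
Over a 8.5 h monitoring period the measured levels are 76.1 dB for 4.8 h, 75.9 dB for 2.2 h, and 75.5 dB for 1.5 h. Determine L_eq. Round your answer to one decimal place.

L_eq = 10·log₁₀[(1/T)·Σ tᵢ·10^(Lᵢ/10)] with T = 8.5 h.
Σ tᵢ·10^(Lᵢ/10) = 4.8·10^(76.1/10) + 2.2·10^(75.9/10) + 1.5·10^(75.5/10) = 3.344e+08.
L_eq = 10·log₁₀(3.344e+08/8.5) = 75.95 dB.

75.9 dB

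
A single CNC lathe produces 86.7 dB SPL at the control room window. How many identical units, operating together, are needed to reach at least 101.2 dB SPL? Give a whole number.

The shortfall is 101.2 − 86.7 = 14.5 dB, and N units add 10·log₁₀ N, so need 10·log₁₀ N ≥ 14.5.
N ≥ 10^(14.5/10) = 28.184, so N = 29.

29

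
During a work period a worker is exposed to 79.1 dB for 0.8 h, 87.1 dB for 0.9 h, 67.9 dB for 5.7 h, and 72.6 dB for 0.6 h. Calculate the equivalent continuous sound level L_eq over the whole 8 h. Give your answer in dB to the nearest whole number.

79 dB

The energy average is taken in the linear domain: L_eq = 10·log₁₀[(Σ tᵢ·10^(Lᵢ/10))/T], T = 8 h.
Σ tᵢ·10^(Lᵢ/10) = 0.8·10^(79.1/10) + 0.9·10^(87.1/10) + 5.7·10^(67.9/10) + 0.6·10^(72.6/10) = 5.727e+08.
L_eq = 10·log₁₀(5.727e+08/8) = 78.55 dB.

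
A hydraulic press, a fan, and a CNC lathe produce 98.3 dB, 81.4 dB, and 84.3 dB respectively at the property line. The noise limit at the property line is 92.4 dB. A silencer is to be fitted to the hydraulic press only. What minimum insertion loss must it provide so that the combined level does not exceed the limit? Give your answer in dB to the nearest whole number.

7 dB

The untreated sources together contribute 10^(81.4/10) + 10^(84.3/10) = 4.072e+08, i.e. 86.10 dB.
The limit corresponds to 10^(92.4/10) = 1.738e+09; subtracting the fixed part leaves 1.331e+09 for the hydraulic press, i.e. 91.24 dB.
Required insertion loss = 98.3 − 91.24 = 7.06 dB.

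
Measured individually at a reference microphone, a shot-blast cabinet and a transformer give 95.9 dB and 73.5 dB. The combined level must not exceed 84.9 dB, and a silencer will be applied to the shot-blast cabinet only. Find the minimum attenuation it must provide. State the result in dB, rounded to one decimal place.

The untreated sources together contribute 10^(73.5/10) = 2.239e+07, i.e. 73.50 dB.
To meet 84.9 dB overall, the treated shot-blast cabinet may contribute at most 10^(84.9/10) − 2.239e+07 = 2.866e+08, i.e. 84.57 dB.
So the shot-blast cabinet must be reduced from 95.9 to 84.57 dB: IL = 11.33 dB.

11.3 dB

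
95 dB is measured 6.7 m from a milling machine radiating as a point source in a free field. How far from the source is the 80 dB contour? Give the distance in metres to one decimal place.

37.7 m

Point-source spreading drops the level by 20·log₁₀(r₂/r₁); inverting, r₂/r₁ = 10^(ΔL/20).
r₂ = 6.7·10^((95−80)/20) = 6.7·10^(15.0/20) = 37.68 m.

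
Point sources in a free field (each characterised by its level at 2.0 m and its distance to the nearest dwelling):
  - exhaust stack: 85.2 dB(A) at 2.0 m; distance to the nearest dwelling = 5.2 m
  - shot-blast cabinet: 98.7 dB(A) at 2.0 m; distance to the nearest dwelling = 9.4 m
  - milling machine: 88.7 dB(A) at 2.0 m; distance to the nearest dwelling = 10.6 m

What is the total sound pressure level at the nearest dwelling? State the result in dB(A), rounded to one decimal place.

86.1 dB(A)

First find each source's level at the receiver (point-source: −20·log₁₀(r/r_ref)), then combine on an intensity basis.
exhaust stack: 85.2 − 20·log₁₀(5.2/2.0) = 85.2 − 8.30 = 76.90 dB(A).
shot-blast cabinet: 98.7 − 20·log₁₀(9.4/2.0) = 98.7 − 13.44 = 85.26 dB(A).
milling machine: 88.7 − 20·log₁₀(10.6/2.0) = 88.7 − 14.49 = 74.21 dB(A).
Σ 10^(L/10) = 4.110e+08 → L_total = 10·log₁₀(4.110e+08) = 86.14 dB(A).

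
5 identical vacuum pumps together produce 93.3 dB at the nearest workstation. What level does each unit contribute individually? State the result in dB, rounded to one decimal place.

Dividing the total intensity by 5 lowers the level by 10·log₁₀ 5 = 6.990 dB: L₁ = 93.3 − 6.990.

86.3 dB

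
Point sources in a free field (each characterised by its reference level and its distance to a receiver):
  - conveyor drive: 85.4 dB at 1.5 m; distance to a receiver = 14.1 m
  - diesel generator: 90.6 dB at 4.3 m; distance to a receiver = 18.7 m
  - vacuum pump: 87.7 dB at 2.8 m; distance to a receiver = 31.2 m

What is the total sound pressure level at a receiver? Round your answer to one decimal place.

Apply inverse-square spreading to bring every level to the receiver, then sum 10^(L/10).
conveyor drive: 85.4 − 20·log₁₀(14.1/1.5) = 85.4 − 19.46 = 65.94 dB.
diesel generator: 90.6 − 20·log₁₀(18.7/4.3) = 90.6 − 12.77 = 77.83 dB.
vacuum pump: 87.7 − 20·log₁₀(31.2/2.8) = 87.7 − 20.94 = 66.76 dB.
Σ 10^(L/10) = 6.938e+07 → L_total = 10·log₁₀(6.938e+07) = 78.41 dB.

78.4 dB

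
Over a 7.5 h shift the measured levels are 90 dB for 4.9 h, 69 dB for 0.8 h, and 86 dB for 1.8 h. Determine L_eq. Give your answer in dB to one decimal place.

Weight each interval's intensity by its duration and average over T = 7.5 h:
Σ tᵢ·10^(Lᵢ/10) = 4.9·10^(90/10) + 0.8·10^(69/10) + 1.8·10^(86/10) = 5.623e+09.
L_eq = 10·log₁₀(5.623e+09/7.5) = 88.75 dB.

88.7 dB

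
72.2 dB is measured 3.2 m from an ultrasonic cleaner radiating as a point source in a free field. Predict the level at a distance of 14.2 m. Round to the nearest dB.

59 dB

For a point source, L₂ = L₁ − 20·log₁₀(r₂/r₁).
L₂ = 72.2 − 20·log₁₀(14.2/3.2) = 72.2 − 12.943 = 59.26 dB.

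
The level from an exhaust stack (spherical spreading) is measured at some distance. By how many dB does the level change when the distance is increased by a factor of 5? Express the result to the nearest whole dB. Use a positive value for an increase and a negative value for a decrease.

-14 dB

With spherical spreading the level changes by −20·log₁₀(r₂/r₁).
ΔL = −20·log₁₀(5) = -13.98 dB.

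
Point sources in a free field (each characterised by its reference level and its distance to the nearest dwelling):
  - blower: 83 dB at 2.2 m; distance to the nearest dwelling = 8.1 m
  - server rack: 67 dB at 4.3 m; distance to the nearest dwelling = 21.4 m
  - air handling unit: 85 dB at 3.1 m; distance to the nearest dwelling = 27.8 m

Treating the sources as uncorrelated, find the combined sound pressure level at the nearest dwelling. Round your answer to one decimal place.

Propagate each source to the receiver with L = L_ref − 20·log₁₀(r/r_ref), then add intensities.
blower: 83 − 20·log₁₀(8.1/2.2) = 83 − 11.32 = 71.68 dB.
server rack: 67 − 20·log₁₀(21.4/4.3) = 67 − 13.94 = 53.06 dB.
air handling unit: 85 − 20·log₁₀(27.8/3.1) = 85 − 19.05 = 65.95 dB.
Σ 10^(L/10) = 1.885e+07 → L_total = 10·log₁₀(1.885e+07) = 72.75 dB.

72.8 dB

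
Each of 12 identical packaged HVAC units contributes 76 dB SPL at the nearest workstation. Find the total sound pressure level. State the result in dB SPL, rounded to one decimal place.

86.8 dB SPL

With 12 equal, uncorrelated contributions the intensity is 12× that of one unit, giving a rise of 10·log₁₀ 12.
L_total = 76 + 10·log₁₀(12) = 76 + 10.792 = 86.79 dB SPL.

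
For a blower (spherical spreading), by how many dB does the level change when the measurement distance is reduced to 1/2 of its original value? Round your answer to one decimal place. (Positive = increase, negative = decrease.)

+6.0 dB

Point-source spreading: ΔL = −20·log₁₀(r₂/r₁).
ΔL = −20·log₁₀(0.5) = +6.02 dB.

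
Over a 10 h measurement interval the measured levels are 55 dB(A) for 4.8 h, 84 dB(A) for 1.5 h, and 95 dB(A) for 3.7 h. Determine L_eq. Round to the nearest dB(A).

91 dB(A)

The energy average is taken in the linear domain: L_eq = 10·log₁₀[(Σ tᵢ·10^(Lᵢ/10))/T], T = 10 h.
Σ tᵢ·10^(Lᵢ/10) = 4.8·10^(55/10) + 1.5·10^(84/10) + 3.7·10^(95/10) = 1.208e+10.
L_eq = 10·log₁₀(1.208e+10/10) = 90.82 dB(A).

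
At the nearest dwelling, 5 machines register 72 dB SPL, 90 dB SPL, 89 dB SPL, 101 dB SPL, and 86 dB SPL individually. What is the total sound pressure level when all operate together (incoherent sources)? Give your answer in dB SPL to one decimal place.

For uncorrelated sources the intensities add, so convert each level to linear form, sum, and take 10·log₁₀ of the total.
Σ 10^(L/10) = 10^(72/10) + 10^(90/10) + 10^(89/10) + 10^(101/10) + 10^(86/10) = 1.480e+10.
L_total = 10·log₁₀(1.480e+10) = 101.70 dB SPL.

101.7 dB SPL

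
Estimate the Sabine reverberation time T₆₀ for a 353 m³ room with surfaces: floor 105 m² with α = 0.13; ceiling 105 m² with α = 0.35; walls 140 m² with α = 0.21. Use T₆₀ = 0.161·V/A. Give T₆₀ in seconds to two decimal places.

Summing Sᵢαᵢ: 105·0.13 + 105·0.35 + 140·0.21 = 79.80 m².
T₆₀ = 0.161 × 353 / 79.80 = 0.712 s.

0.71 s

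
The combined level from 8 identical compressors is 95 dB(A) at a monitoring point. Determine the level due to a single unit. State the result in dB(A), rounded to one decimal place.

86.0 dB(A)

For N identical incoherent sources L_total = L₁ + 10·log₁₀ N, so L₁ = 95 − 10·log₁₀(8) = 95 − 9.031.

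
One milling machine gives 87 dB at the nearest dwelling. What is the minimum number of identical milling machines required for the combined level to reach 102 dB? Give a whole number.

The shortfall is 102 − 87 = 15.0 dB, and N units add 10·log₁₀ N, so need 10·log₁₀ N ≥ 15.0.
N ≥ 10^(15.0/10) = 31.623, so N = 32.

32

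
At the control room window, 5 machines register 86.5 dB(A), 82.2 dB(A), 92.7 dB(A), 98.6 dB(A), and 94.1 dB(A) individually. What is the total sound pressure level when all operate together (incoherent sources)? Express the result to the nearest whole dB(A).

Incoherent sources combine by intensity addition: L_total = 10·log₁₀(Σ 10^(L_i/10)).
Σ 10^(L/10) = 10^(86.5/10) + 10^(82.2/10) + 10^(92.7/10) + 10^(98.6/10) + 10^(94.1/10) = 1.229e+10.
L_total = 10·log₁₀(1.229e+10) = 100.90 dB(A).

101 dB(A)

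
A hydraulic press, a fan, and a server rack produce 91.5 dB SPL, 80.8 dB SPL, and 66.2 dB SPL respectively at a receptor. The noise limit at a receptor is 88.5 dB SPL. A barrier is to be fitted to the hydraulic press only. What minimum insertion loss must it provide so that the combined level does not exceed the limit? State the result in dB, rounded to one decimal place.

Everything except the hydraulic press sums to 10^(80.8/10) + 10^(66.2/10) = 1.244e+08 in linear terms, 80.95 dB SPL.
The limit corresponds to 10^(88.5/10) = 7.079e+08; subtracting the fixed part leaves 5.836e+08 for the hydraulic press, i.e. 87.66 dB SPL.
Required insertion loss = 91.5 − 87.66 = 3.84 dB.

3.8 dB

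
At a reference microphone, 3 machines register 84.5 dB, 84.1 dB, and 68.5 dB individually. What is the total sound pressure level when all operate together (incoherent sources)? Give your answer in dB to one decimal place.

Incoherent sources combine by intensity addition: L_total = 10·log₁₀(Σ 10^(L_i/10)).
Σ 10^(L/10) = 10^(84.5/10) + 10^(84.1/10) + 10^(68.5/10) = 5.460e+08.
L_total = 10·log₁₀(5.460e+08) = 87.37 dB.

87.4 dB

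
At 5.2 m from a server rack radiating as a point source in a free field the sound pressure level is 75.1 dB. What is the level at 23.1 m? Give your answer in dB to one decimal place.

For a point source, L₂ = L₁ − 20·log₁₀(r₂/r₁).
L₂ = 75.1 − 20·log₁₀(23.1/5.2) = 75.1 − 12.952 = 62.15 dB.

62.1 dB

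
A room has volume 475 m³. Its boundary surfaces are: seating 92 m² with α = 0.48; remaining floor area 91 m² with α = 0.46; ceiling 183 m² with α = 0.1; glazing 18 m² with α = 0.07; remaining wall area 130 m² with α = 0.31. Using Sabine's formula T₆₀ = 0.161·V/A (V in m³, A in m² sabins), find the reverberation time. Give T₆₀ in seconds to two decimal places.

0.52 s

A = Σ Sᵢαᵢ = 92·0.48 + 91·0.46 + 183·0.1 + 18·0.07 + 130·0.31 = 145.88 m².
T₆₀ = 0.161 × 475 / 145.88 = 0.524 s.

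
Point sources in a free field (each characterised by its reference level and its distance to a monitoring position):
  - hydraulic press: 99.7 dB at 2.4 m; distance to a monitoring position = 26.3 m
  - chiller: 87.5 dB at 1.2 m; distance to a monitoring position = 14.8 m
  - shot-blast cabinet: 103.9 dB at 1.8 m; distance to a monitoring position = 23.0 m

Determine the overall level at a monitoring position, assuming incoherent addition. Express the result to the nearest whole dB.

Propagate each source to the receiver with L = L_ref − 20·log₁₀(r/r_ref), then add intensities.
hydraulic press: 99.7 − 20·log₁₀(26.3/2.4) = 99.7 − 20.79 = 78.91 dB.
chiller: 87.5 − 20·log₁₀(14.8/1.2) = 87.5 − 21.82 = 65.68 dB.
shot-blast cabinet: 103.9 − 20·log₁₀(23.0/1.8) = 103.9 − 22.13 = 81.77 dB.
Σ 10^(L/10) = 2.318e+08 → L_total = 10·log₁₀(2.318e+08) = 83.65 dB.

84 dB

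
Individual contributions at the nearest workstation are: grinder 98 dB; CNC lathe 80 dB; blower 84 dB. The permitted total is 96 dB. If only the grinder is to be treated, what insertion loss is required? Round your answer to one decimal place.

Fixed contribution from the other sources: Σ 10^(L/10) = 10^(80/10) + 10^(84/10) = 3.512e+08 (85.46 dB).
The limit corresponds to 10^(96/10) = 3.981e+09; subtracting the fixed part leaves 3.630e+09 for the grinder, i.e. 95.60 dB.
So the grinder must be reduced from 98 to 95.60 dB: IL = 2.40 dB.

2.4 dB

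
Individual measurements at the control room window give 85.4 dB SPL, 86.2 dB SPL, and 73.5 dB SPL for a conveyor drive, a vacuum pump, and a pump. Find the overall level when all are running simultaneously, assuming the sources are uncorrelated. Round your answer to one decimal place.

89.0 dB SPL

Incoherent sources combine by intensity addition: L_total = 10·log₁₀(Σ 10^(L_i/10)).
Σ 10^(L/10) = 10^(85.4/10) + 10^(86.2/10) + 10^(73.5/10) = 7.860e+08.
L_total = 10·log₁₀(7.860e+08) = 88.95 dB SPL.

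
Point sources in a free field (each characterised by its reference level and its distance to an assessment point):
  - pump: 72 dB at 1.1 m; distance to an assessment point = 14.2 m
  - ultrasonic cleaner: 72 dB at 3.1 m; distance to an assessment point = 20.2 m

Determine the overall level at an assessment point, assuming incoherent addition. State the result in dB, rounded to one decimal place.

56.7 dB

First find each source's level at the receiver (point-source: −20·log₁₀(r/r_ref)), then combine on an intensity basis.
pump: 72 − 20·log₁₀(14.2/1.1) = 72 − 22.22 = 49.78 dB.
ultrasonic cleaner: 72 − 20·log₁₀(20.2/3.1) = 72 − 16.28 = 55.72 dB.
Σ 10^(L/10) = 4.684e+05 → L_total = 10·log₁₀(4.684e+05) = 56.71 dB.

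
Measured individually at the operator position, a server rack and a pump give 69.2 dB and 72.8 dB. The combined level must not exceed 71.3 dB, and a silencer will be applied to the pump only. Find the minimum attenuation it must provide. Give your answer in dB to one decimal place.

Everything except the pump sums to 10^(69.2/10) = 8.318e+06 in linear terms, 69.20 dB.
To meet 71.3 dB overall, the treated pump may contribute at most 10^(71.3/10) − 8.318e+06 = 5.172e+06, i.e. 67.14 dB.
So the pump must be reduced from 72.8 to 67.14 dB: IL = 5.66 dB.

5.7 dB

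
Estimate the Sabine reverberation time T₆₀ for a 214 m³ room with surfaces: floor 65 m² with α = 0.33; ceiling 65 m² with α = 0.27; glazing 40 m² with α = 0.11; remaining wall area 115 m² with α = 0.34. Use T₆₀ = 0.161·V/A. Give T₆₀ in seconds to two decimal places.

0.42 s

Total absorption A = 65·0.33 + 65·0.27 + 40·0.11 + 115·0.34 = 82.50 m² sabins.
T₆₀ = 0.161·V/A = 0.161·214/82.50 = 0.418 s.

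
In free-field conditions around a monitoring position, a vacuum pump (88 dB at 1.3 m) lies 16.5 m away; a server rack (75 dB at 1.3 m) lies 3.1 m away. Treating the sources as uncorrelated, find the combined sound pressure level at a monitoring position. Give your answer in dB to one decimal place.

First find each source's level at the receiver (point-source: −20·log₁₀(r/r_ref)), then combine on an intensity basis.
vacuum pump: 88 − 20·log₁₀(16.5/1.3) = 88 − 22.07 = 65.93 dB.
server rack: 75 − 20·log₁₀(3.1/1.3) = 75 − 7.55 = 67.45 dB.
Σ 10^(L/10) = 9.478e+06 → L_total = 10·log₁₀(9.478e+06) = 69.77 dB.

69.8 dB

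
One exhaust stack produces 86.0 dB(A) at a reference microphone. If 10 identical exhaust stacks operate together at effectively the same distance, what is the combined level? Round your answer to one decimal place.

N identical incoherent sources raise the level by 10·log₁₀ N.
L_total = 86.0 + 10·log₁₀(10) = 86.0 + 10.000 = 96.00 dB(A).

96.0 dB(A)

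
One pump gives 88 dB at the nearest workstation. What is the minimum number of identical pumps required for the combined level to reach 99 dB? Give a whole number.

N identical sources give L₁ + 10·log₁₀ N, so require 10·log₁₀ N ≥ 99 − 88 = 11.0 dB.
N ≥ 10^(11.0/10) = 12.589, so N = 13.

13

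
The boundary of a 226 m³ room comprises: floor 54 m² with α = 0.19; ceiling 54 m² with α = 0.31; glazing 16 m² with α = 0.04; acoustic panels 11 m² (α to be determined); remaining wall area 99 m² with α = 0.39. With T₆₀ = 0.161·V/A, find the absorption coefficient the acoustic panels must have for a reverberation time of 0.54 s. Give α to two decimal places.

0.10

From T₆₀ = 0.161·V/A, the target T₆₀ = 0.54 s needs A = 0.161·226/0.54 = 67.38 m².
Absorption from the other surfaces = 54·0.19 + 54·0.31 + 16·0.04 + 99·0.39 = 66.25 m², so the acoustic panels must supply 1.13 m² over 11 m².
α = 1.13/11 = 0.103.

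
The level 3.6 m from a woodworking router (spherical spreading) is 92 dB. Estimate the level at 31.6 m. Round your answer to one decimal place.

Point-source attenuation: ΔL = 20·log₁₀(r₂/r₁) = 20·log₁₀(31.6/3.6) = 18.868 dB.
L₂ = 92 − 20·log₁₀(31.6/3.6) = 92 − 18.868 = 73.13 dB.

73.1 dB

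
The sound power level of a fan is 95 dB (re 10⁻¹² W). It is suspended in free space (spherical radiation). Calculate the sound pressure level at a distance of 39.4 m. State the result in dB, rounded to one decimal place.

52.1 dB

The power spreads over a sphere of area 4π·r², so L_p = L_w − 10·log₁₀(4π·r²).
4π·r² = 1.951e+04 m², 10·log₁₀ of that is 42.902 dB.
L_p = 95 − 42.902 = 52.10 dB.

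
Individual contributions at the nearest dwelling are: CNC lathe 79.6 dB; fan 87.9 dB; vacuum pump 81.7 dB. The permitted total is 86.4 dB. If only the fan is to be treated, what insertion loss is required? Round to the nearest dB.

Fixed contribution from the other sources: Σ 10^(L/10) = 10^(79.6/10) + 10^(81.7/10) = 2.391e+08 (83.79 dB).
To meet 86.4 dB overall, the treated fan may contribute at most 10^(86.4/10) − 2.391e+08 = 1.974e+08, i.e. 82.95 dB.
Required insertion loss = 87.9 − 82.95 = 4.95 dB.

5 dB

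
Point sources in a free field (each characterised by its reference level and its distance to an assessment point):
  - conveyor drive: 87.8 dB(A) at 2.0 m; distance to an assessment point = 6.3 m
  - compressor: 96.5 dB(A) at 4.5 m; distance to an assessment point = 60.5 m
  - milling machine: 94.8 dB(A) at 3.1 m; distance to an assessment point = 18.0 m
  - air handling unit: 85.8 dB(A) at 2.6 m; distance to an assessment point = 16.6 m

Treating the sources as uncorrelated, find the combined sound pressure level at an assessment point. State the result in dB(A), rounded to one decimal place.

Apply inverse-square spreading to bring every level to the receiver, then sum 10^(L/10).
conveyor drive: 87.8 − 20·log₁₀(6.3/2.0) = 87.8 − 9.97 = 77.83 dB(A).
compressor: 96.5 − 20·log₁₀(60.5/4.5) = 96.5 − 22.57 = 73.93 dB(A).
milling machine: 94.8 − 20·log₁₀(18.0/3.1) = 94.8 − 15.28 = 79.52 dB(A).
air handling unit: 85.8 − 20·log₁₀(16.6/2.6) = 85.8 − 16.10 = 69.70 dB(A).
Σ 10^(L/10) = 1.843e+08 → L_total = 10·log₁₀(1.843e+08) = 82.66 dB(A).

82.7 dB(A)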